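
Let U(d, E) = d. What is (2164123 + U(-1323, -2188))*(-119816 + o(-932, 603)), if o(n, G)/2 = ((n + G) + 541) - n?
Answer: -254189558400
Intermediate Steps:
o(n, G) = 1082 + 2*G (o(n, G) = 2*(((n + G) + 541) - n) = 2*(((G + n) + 541) - n) = 2*((541 + G + n) - n) = 2*(541 + G) = 1082 + 2*G)
(2164123 + U(-1323, -2188))*(-119816 + o(-932, 603)) = (2164123 - 1323)*(-119816 + (1082 + 2*603)) = 2162800*(-119816 + (1082 + 1206)) = 2162800*(-119816 + 2288) = 2162800*(-117528) = -254189558400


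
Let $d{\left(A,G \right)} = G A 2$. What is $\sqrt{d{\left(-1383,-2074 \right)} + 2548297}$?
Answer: $\sqrt{8284981} \approx 2878.4$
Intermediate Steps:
$d{\left(A,G \right)} = 2 A G$ ($d{\left(A,G \right)} = A G 2 = 2 A G$)
$\sqrt{d{\left(-1383,-2074 \right)} + 2548297} = \sqrt{2 \left(-1383\right) \left(-2074\right) + 2548297} = \sqrt{5736684 + 2548297} = \sqrt{8284981}$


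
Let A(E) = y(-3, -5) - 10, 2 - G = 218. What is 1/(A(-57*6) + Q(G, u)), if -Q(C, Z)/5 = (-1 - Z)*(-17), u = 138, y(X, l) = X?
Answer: -1/11828 ≈ -8.4545e-5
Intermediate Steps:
G = -216 (G = 2 - 1*218 = 2 - 218 = -216)
A(E) = -13 (A(E) = -3 - 10 = -13)
Q(C, Z) = -85 - 85*Z (Q(C, Z) = -5*(-1 - Z)*(-17) = -5*(17 + 17*Z) = -85 - 85*Z)
1/(A(-57*6) + Q(G, u)) = 1/(-13 + (-85 - 85*138)) = 1/(-13 + (-85 - 11730)) = 1/(-13 - 11815) = 1/(-11828) = -1/11828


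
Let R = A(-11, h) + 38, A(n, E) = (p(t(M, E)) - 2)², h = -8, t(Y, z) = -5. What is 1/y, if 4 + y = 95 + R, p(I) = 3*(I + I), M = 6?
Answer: 1/1153 ≈ 0.00086730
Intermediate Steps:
p(I) = 6*I (p(I) = 3*(2*I) = 6*I)
A(n, E) = 1024 (A(n, E) = (6*(-5) - 2)² = (-30 - 2)² = (-32)² = 1024)
R = 1062 (R = 1024 + 38 = 1062)
y = 1153 (y = -4 + (95 + 1062) = -4 + 1157 = 1153)
1/y = 1/1153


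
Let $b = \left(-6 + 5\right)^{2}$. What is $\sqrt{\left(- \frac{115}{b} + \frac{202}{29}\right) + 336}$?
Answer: $\frac{\sqrt{191719}}{29} \approx 15.099$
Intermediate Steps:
$b = 1$ ($b = \left(-1\right)^{2} = 1$)
$\sqrt{\left(- \frac{115}{b} + \frac{202}{29}\right) + 336} = \sqrt{\left(- \frac{115}{1} + \frac{202}{29}\right) + 336} = \sqrt{\left(\left(-115\right) 1 + 202 \cdot \frac{1}{29}\right) + 336} = \sqrt{\left(-115 + \frac{202}{29}\right) + 336} = \sqrt{- \frac{3133}{29} + 336} = \sqrt{\frac{6611}{29}} = \frac{\sqrt{191719}}{29}$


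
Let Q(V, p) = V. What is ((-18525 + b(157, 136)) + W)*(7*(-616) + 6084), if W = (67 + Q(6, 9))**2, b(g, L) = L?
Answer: -23142320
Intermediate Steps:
W = 5329 (W = (67 + 6)**2 = 73**2 = 5329)
((-18525 + b(157, 136)) + W)*(7*(-616) + 6084) = ((-18525 + 136) + 5329)*(7*(-616) + 6084) = (-18389 + 5329)*(-4312 + 6084) = -13060*1772 = -23142320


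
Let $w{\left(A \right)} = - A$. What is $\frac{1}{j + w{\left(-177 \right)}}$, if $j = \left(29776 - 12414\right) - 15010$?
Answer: $\frac{1}{2529} \approx 0.00039541$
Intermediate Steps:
$j = 2352$ ($j = 17362 - 15010 = 2352$)
$\frac{1}{j + w{\left(-177 \right)}} = \frac{1}{2352 - -177} = \frac{1}{2352 + 177} = \frac{1}{2529}$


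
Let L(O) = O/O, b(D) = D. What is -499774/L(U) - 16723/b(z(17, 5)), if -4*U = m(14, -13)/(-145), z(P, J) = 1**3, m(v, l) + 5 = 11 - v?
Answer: -516497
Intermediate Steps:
m(v, l) = 6 - v (m(v, l) = -5 + (11 - v) = 6 - v)
z(P, J) = 1
U = -2/145 (U = -(6 - 1*14)/(4*(-145)) = -(6 - 14)*(-1)/(4*145) = -(-2)*(-1)/145 = -1/4*8/145 = -2/145 ≈ -0.013793)
L(O) = 1
-499774/L(U) - 16723/b(z(17, 5)) = -499774/1 - 16723/1 = -499774*1 - 16723*1 = -499774 - 16723 = -516497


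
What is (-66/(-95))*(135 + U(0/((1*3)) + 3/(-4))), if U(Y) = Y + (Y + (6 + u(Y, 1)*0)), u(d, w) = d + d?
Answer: 9207/95 ≈ 96.916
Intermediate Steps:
u(d, w) = 2*d
U(Y) = 6 + 2*Y (U(Y) = Y + (Y + (6 + (2*Y)*0)) = Y + (Y + (6 + 0)) = Y + (Y + 6) = Y + (6 + Y) = 6 + 2*Y)
(-66/(-95))*(135 + U(0/((1*3)) + 3/(-4))) = (-66/(-95))*(135 + (6 + 2*(0/((1*3)) + 3/(-4)))) = (-66*(-1/95))*(135 + (6 + 2*(0/3 + 3*(-1/4)))) = 66*(135 + (6 + 2*(0*(1/3) - 3/4)))/95 = 66*(135 + (6 + 2*(0 - 3/4)))/95 = 66*(135 + (6 + 2*(-3/4)))/95 = 66*(135 + (6 - 3/2))/95 = 66*(135 + 9/2)/95 = (66/95)*(279/2) = 9207/95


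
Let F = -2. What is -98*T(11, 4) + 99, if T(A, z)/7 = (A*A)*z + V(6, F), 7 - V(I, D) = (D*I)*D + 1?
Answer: -319577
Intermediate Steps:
V(I, D) = 6 - I*D² (V(I, D) = 7 - ((D*I)*D + 1) = 7 - (I*D² + 1) = 7 - (1 + I*D²) = 7 + (-1 - I*D²) = 6 - I*D²)
T(A, z) = -126 + 7*z*A² (T(A, z) = 7*((A*A)*z + (6 - 1*6*(-2)²)) = 7*(A²*z + (6 - 1*6*4)) = 7*(z*A² + (6 - 24)) = 7*(z*A² - 18) = 7*(-18 + z*A²) = -126 + 7*z*A²)
-98*T(11, 4) + 99 = -98*(-126 + 7*4*11²) + 99 = -98*(-126 + 7*4*121) + 99 = -98*(-126 + 3388) + 99 = -98*3262 + 99 = -319676 + 99 = -319577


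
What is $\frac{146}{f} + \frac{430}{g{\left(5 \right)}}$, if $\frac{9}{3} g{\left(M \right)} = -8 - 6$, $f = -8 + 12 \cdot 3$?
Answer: $- \frac{1217}{14} \approx -86.929$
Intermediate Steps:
$f = 28$ ($f = -8 + 36 = 28$)
$g{\left(M \right)} = - \frac{14}{3}$ ($g{\left(M \right)} = \frac{-8 - 6}{3} = \frac{1}{3} \left(-14\right) = - \frac{14}{3}$)
$\frac{146}{f} + \frac{430}{g{\left(5 \right)}} = \frac{146}{28} + \frac{430}{- \frac{14}{3}} = 146 \cdot \frac{1}{28} + 430 \left(- \frac{3}{14}\right) = \frac{73}{14} - \frac{645}{7} = - \frac{1217}{14}$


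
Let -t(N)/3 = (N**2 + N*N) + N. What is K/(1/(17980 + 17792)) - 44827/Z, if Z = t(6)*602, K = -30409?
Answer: -153234907044437/140868 ≈ -1.0878e+9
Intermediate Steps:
t(N) = -6*N**2 - 3*N (t(N) = -3*((N**2 + N*N) + N) = -3*((N**2 + N**2) + N) = -3*(2*N**2 + N) = -3*(N + 2*N**2) = -6*N**2 - 3*N)
Z = -140868 (Z = -3*6*(1 + 2*6)*602 = -3*6*(1 + 12)*602 = -3*6*13*602 = -234*602 = -140868)
K/(1/(17980 + 17792)) - 44827/Z = -30409/(1/(17980 + 17792)) - 44827/(-140868) = -30409/(1/35772) - 44827*(-1/140868) = -30409/1/35772 + 44827/140868 = -30409*35772 + 44827/140868 = -1087790748 + 44827/140868 = -153234907044437/140868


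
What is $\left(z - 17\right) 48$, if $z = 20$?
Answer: $144$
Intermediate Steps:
$\left(z - 17\right) 48 = \left(20 - 17\right) 48 = 3 \cdot 48 = 144$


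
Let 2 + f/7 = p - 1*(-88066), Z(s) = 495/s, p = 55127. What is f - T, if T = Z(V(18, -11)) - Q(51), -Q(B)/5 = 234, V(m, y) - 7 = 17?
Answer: 8009171/8 ≈ 1.0011e+6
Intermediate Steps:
V(m, y) = 24 (V(m, y) = 7 + 17 = 24)
Q(B) = -1170 (Q(B) = -5*234 = -1170)
f = 1002337 (f = -14 + 7*(55127 - 1*(-88066)) = -14 + 7*(55127 + 88066) = -14 + 7*143193 = -14 + 1002351 = 1002337)
T = 9525/8 (T = 495/24 - 1*(-1170) = 495*(1/24) + 1170 = 165/8 + 1170 = 9525/8 ≈ 1190.6)
f - T = 1002337 - 1*9525/8 = 1002337 - 9525/8 = 8009171/8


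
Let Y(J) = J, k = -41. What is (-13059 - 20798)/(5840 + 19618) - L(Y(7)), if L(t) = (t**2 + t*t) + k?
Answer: -1484963/25458 ≈ -58.330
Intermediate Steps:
L(t) = -41 + 2*t**2 (L(t) = (t**2 + t*t) - 41 = (t**2 + t**2) - 41 = 2*t**2 - 41 = -41 + 2*t**2)
(-13059 - 20798)/(5840 + 19618) - L(Y(7)) = (-13059 - 20798)/(5840 + 19618) - (-41 + 2*7**2) = -33857/25458 - (-41 + 2*49) = -33857*1/25458 - (-41 + 98) = -33857/25458 - 1*57 = -33857/25458 - 57 = -1484963/25458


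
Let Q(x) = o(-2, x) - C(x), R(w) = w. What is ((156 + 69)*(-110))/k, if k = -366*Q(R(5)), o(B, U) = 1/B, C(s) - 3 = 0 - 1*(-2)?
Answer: -750/61 ≈ -12.295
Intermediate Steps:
C(s) = 5 (C(s) = 3 + (0 - 1*(-2)) = 3 + (0 + 2) = 3 + 2 = 5)
Q(x) = -11/2 (Q(x) = 1/(-2) - 1*5 = -½ - 5 = -11/2)
k = 2013 (k = -366*(-11/2) = 2013)
((156 + 69)*(-110))/k = ((156 + 69)*(-110))/2013 = (225*(-110))*(1/2013) = -24750*1/2013 = -750/61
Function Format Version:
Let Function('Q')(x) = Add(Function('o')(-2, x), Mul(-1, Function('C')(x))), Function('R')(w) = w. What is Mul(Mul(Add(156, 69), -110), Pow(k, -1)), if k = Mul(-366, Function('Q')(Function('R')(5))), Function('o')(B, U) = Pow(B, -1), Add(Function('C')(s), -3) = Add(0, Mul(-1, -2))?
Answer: Rational(-750, 61) ≈ -12.295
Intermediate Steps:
Function('C')(s) = 5 (Function('C')(s) = Add(3, Add(0, Mul(-1, -2))) = Add(3, Add(0, 2)) = Add(3, 2) = 5)
Function('Q')(x) = Rational(-11, 2) (Function('Q')(x) = Add(Pow(-2, -1), Mul(-1, 5)) = Add(Rational(-1, 2), -5) = Rational(-11, 2))
k = 2013 (k = Mul(-366, Rational(-11, 2)) = 2013)
Mul(Mul(Add(156, 69), -110), Pow(k, -1)) = Mul(Mul(Add(156, 69), -110), Pow(2013, -1)) = Mul(Mul(225, -110), Rational(1, 2013)) = Mul(-24750, Rational(1, 2013)) = Rational(-750, 61)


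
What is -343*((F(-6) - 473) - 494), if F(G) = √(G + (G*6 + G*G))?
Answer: 331681 - 343*I*√6 ≈ 3.3168e+5 - 840.17*I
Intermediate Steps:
F(G) = √(G² + 7*G) (F(G) = √(G + (6*G + G²)) = √(G + (G² + 6*G)) = √(G² + 7*G))
-343*((F(-6) - 473) - 494) = -343*((√(-6*(7 - 6)) - 473) - 494) = -343*((√(-6*1) - 473) - 494) = -343*((√(-6) - 473) - 494) = -343*((I*√6 - 473) - 494) = -343*((-473 + I*√6) - 494) = -343*(-967 + I*√6) = 331681 - 343*I*√6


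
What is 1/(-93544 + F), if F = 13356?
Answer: -1/80188 ≈ -1.2471e-5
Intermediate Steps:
1/(-93544 + F) = 1/(-93544 + 13356) = 1/(-80188) = -1/80188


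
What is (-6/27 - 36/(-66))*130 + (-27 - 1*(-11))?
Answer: 2576/99 ≈ 26.020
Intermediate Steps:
(-6/27 - 36/(-66))*130 + (-27 - 1*(-11)) = (-6*1/27 - 36*(-1/66))*130 + (-27 + 11) = (-2/9 + 6/11)*130 - 16 = (32/99)*130 - 16 = 4160/99 - 16 = 2576/99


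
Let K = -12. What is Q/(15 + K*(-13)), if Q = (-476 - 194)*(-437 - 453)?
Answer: 596300/171 ≈ 3487.1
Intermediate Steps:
Q = 596300 (Q = -670*(-890) = 596300)
Q/(15 + K*(-13)) = 596300/(15 - 12*(-13)) = 596300/(15 + 156) = 596300/171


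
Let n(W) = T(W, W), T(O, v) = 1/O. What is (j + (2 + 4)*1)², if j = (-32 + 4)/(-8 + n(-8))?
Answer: 376996/4225 ≈ 89.230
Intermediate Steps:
n(W) = 1/W
j = 224/65 (j = (-32 + 4)/(-8 + 1/(-8)) = -28/(-8 - ⅛) = -28/(-65/8) = -28*(-8/65) = 224/65 ≈ 3.4462)
(j + (2 + 4)*1)² = (224/65 + (2 + 4)*1)² = (224/65 + 6*1)² = (224/65 + 6)² = (614/65)² = 376996/4225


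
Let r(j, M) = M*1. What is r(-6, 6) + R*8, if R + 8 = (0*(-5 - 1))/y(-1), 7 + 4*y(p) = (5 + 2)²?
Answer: -58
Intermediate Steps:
y(p) = 21/2 (y(p) = -7/4 + (5 + 2)²/4 = -7/4 + (¼)*7² = -7/4 + (¼)*49 = -7/4 + 49/4 = 21/2)
r(j, M) = M
R = -8 (R = -8 + (0*(-5 - 1))/(21/2) = -8 + (0*(-6))*(2/21) = -8 + 0*(2/21) = -8 + 0 = -8)
r(-6, 6) + R*8 = 6 - 8*8 = 6 - 64 = -58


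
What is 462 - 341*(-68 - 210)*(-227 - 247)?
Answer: -44933790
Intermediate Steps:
462 - 341*(-68 - 210)*(-227 - 247) = 462 - (-94798)*(-474) = 462 - 341*131772 = 462 - 44934252 = -44933790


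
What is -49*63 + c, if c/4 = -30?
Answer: -3207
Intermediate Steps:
c = -120 (c = 4*(-30) = -120)
-49*63 + c = -49*63 - 120 = -3087 - 120 = -3207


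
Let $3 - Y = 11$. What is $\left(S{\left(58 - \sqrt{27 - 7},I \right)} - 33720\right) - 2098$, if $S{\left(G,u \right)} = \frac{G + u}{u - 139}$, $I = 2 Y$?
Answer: $- \frac{5551832}{155} + \frac{2 \sqrt{5}}{155} \approx -35818.0$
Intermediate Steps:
$Y = -8$ ($Y = 3 - 11 = -8$)
$I = -16$ ($I = 2 \left(-8\right) = -16$)
$S{\left(G,u \right)} = \frac{G + u}{-139 + u}$
$\left(S{\left(58 - \sqrt{27 - 7},I \right)} - 33720\right) - 2098 = \left(\frac{\left(58 - \sqrt{27 - 7}\right) - 16}{-139 - 16} - 33720\right) - 2098 = \left(\frac{\left(58 - \sqrt{20}\right) - 16}{-155} - 33720\right) - 2098 = \left(- \frac{\left(58 - 2 \sqrt{5}\right) - 16}{155} - 33720\right) - 2098 = \left(- \frac{42 - 2 \sqrt{5}}{155} - 33720\right) - 2098 = \left(\left(- \frac{42}{155} + \frac{2 \sqrt{5}}{155}\right) - 33720\right) - 2098 = \left(- \frac{5226642}{155} + \frac{2 \sqrt{5}}{155}\right) - 2098 = - \frac{5551832}{155} + \frac{2 \sqrt{5}}{155}$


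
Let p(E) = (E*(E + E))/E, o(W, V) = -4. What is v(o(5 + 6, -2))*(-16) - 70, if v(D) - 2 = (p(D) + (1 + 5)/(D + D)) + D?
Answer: 102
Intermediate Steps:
p(E) = 2*E (p(E) = (E*(2*E))/E = (2*E²)/E = 2*E)
v(D) = 2 + 3*D + 3/D (v(D) = 2 + ((2*D + (1 + 5)/(D + D)) + D) = 2 + ((2*D + 6/((2*D))) + D) = 2 + ((2*D + 6*(1/(2*D))) + D) = 2 + ((2*D + 3/D) + D) = 2 + (3*D + 3/D) = 2 + 3*D + 3/D)
v(o(5 + 6, -2))*(-16) - 70 = (2 + 3*(-4) + 3/(-4))*(-16) - 70 = (2 - 12 + 3*(-¼))*(-16) - 70 = (2 - 12 - ¾)*(-16) - 70 = -43/4*(-16) - 70 = 172 - 70 = 102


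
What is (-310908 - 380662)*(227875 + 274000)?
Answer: -347081693750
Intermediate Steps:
(-310908 - 380662)*(227875 + 274000) = -691570*501875 = -347081693750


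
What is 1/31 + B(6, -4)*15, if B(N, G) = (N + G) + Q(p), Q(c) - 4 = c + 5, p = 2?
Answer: 6046/31 ≈ 195.03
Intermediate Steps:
Q(c) = 9 + c (Q(c) = 4 + (c + 5) = 4 + (5 + c) = 9 + c)
B(N, G) = 11 + G + N (B(N, G) = (N + G) + (9 + 2) = (G + N) + 11 = 11 + G + N)
1/31 + B(6, -4)*15 = 1/31 + (11 - 4 + 6)*15 = 1*(1/31) + 13*15 = 1/31 + 195 = 6046/31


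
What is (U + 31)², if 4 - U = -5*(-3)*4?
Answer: 625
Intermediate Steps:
U = -56 (U = 4 - (-5*(-3))*4 = 4 - 15*4 = 4 - 1*60 = 4 - 60 = -56)
(U + 31)² = (-56 + 31)² = (-25)² = 625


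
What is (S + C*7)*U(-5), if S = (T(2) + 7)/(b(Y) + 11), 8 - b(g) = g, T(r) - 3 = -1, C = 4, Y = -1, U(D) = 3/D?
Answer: -1707/100 ≈ -17.070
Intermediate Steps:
T(r) = 2 (T(r) = 3 - 1 = 2)
b(g) = 8 - g
S = 9/20 (S = (2 + 7)/((8 - 1*(-1)) + 11) = 9/((8 + 1) + 11) = 9/(9 + 11) = 9/20 ≈ 0.45000)
(S + C*7)*U(-5) = (9/20 + 4*7)*(3/(-5)) = (9/20 + 28)*(3*(-⅕)) = (569/20)*(-⅗) = -1707/100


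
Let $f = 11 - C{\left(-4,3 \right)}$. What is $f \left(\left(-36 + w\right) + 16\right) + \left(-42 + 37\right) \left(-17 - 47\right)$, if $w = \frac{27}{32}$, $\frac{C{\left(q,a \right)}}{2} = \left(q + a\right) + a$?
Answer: $\frac{5949}{32} \approx 185.91$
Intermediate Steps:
$C{\left(q,a \right)} = 2 q + 4 a$ ($C{\left(q,a \right)} = 2 \left(\left(q + a\right) + a\right) = 2 \left(\left(a + q\right) + a\right) = 2 \left(q + 2 a\right) = 2 q + 4 a$)
$w = \frac{27}{32}$ ($w = 27 \cdot \frac{1}{32} = \frac{27}{32} \approx 0.84375$)
$f = 7$ ($f = 11 - \left(2 \left(-4\right) + 4 \cdot 3\right) = 11 - \left(-8 + 12\right) = 11 - 4 = 7$)
$f \left(\left(-36 + w\right) + 16\right) + \left(-42 + 37\right) \left(-17 - 47\right) = 7 \left(\left(-36 + \frac{27}{32}\right) + 16\right) + \left(-42 + 37\right) \left(-17 - 47\right) = 7 \left(- \frac{1125}{32} + 16\right) - -320 = 7 \left(- \frac{613}{32}\right) + 320 = - \frac{4291}{32} + 320 = \frac{5949}{32}$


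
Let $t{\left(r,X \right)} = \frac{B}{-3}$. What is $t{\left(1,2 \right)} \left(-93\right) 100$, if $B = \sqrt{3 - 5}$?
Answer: $3100 i \sqrt{2} \approx 4384.1 i$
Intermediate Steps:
$B = i \sqrt{2}$ ($B = \sqrt{-2} = i \sqrt{2} \approx 1.4142 i$)
$t{\left(r,X \right)} = - \frac{i \sqrt{2}}{3}$ ($t{\left(r,X \right)} = \frac{i \sqrt{2}}{-3} = i \sqrt{2} \left(- \frac{1}{3}\right) = - \frac{i \sqrt{2}}{3}$)
$t{\left(1,2 \right)} \left(-93\right) 100 = - \frac{i \sqrt{2}}{3} \left(-93\right) 100 = 31 i \sqrt{2} \cdot 100 = 3100 i \sqrt{2}$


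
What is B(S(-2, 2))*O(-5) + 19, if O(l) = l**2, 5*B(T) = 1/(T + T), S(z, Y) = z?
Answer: 71/4 ≈ 17.750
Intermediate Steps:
B(T) = 1/(10*T) (B(T) = 1/(5*(T + T)) = 1/(5*((2*T))) = (1/(2*T))/5 = 1/(10*T))
B(S(-2, 2))*O(-5) + 19 = ((1/10)/(-2))*(-5)**2 + 19 = ((1/10)*(-1/2))*25 + 19 = -1/20*25 + 19 = -5/4 + 19 = 71/4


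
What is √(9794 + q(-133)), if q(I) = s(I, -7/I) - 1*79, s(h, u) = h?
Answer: √9582 ≈ 97.888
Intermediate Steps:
q(I) = -79 + I (q(I) = I - 1*79 = I - 79 = -79 + I)
√(9794 + q(-133)) = √(9794 + (-79 - 133)) = √(9794 - 212) = √9582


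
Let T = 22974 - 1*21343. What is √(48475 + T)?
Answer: √50106 ≈ 223.84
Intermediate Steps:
T = 1631 (T = 22974 - 21343 = 1631)
√(48475 + T) = √(48475 + 1631) = √50106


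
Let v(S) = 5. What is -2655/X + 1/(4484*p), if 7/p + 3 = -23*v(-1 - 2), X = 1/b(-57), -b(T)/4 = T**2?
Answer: 9178165079/266 ≈ 3.4504e+7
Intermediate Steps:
b(T) = -4*T**2
X = -1/12996 (X = 1/(-4*(-57)**2) = 1/(-4*3249) = 1/(-12996) = -1/12996 ≈ -7.6947e-5)
p = -7/118 (p = 7/(-3 - 23*5) = 7/(-3 - 115) = 7/(-118) = 7*(-1/118) = -7/118 ≈ -0.059322)
-2655/X + 1/(4484*p) = -2655/(-1/12996) + 1/(4484*(-7/118)) = -2655*(-12996) + (1/4484)*(-118/7) = 34504380 - 1/266 = 9178165079/266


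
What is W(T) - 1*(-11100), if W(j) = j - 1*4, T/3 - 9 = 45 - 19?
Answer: 11201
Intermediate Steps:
T = 105 (T = 27 + 3*(45 - 19) = 27 + 3*26 = 27 + 78 = 105)
W(j) = -4 + j (W(j) = j - 4 = -4 + j)
W(T) - 1*(-11100) = (-4 + 105) - 1*(-11100) = 101 + 11100 = 11201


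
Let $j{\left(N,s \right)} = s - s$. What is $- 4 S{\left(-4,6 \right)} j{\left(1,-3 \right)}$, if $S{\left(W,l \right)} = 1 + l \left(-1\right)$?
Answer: $0$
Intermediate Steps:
$S{\left(W,l \right)} = 1 - l$
$j{\left(N,s \right)} = 0$
$- 4 S{\left(-4,6 \right)} j{\left(1,-3 \right)} = - 4 \left(1 - 6\right) 0 = \left(-4\right) \left(-5\right) 0 = 20 \cdot 0 = 0$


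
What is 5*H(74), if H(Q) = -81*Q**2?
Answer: -2217780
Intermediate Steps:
5*H(74) = 5*(-81*74**2) = 5*(-81*5476) = 5*(-443556) = -2217780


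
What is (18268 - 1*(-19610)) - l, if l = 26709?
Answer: 11169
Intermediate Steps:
(18268 - 1*(-19610)) - l = (18268 - 1*(-19610)) - 1*26709 = (18268 + 19610) - 26709 = 37878 - 26709 = 11169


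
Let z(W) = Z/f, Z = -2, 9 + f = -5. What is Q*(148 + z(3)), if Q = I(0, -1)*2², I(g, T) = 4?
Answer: 16592/7 ≈ 2370.3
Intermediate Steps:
f = -14 (f = -9 - 5 = -14)
z(W) = ⅐ (z(W) = -2/(-14) = -2*(-1/14) = ⅐)
Q = 16 (Q = 4*2² = 4*4 = 16)
Q*(148 + z(3)) = 16*(148 + ⅐) = 16*(1037/7) = 16592/7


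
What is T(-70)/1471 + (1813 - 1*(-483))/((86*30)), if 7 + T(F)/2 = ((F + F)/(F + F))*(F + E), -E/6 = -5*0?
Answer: 745024/948795 ≈ 0.78523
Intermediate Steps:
E = 0 (E = -(-30)*0 = -6*0 = 0)
T(F) = -14 + 2*F (T(F) = -14 + 2*(((F + F)/(F + F))*(F + 0)) = -14 + 2*(((2*F)/((2*F)))*F) = -14 + 2*(((2*F)*(1/(2*F)))*F) = -14 + 2*(1*F) = -14 + 2*F)
T(-70)/1471 + (1813 - 1*(-483))/((86*30)) = (-14 + 2*(-70))/1471 + (1813 - 1*(-483))/((86*30)) = (-14 - 140)*(1/1471) + (1813 + 483)/2580 = -154*1/1471 + 2296*(1/2580) = -154/1471 + 574/645 = 745024/948795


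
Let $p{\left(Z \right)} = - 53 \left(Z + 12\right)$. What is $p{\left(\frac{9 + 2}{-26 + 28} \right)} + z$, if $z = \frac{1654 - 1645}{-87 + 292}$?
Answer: $- \frac{380257}{410} \approx -927.46$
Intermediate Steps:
$z = \frac{9}{205} \approx 0.043902$
$p{\left(Z \right)} = -636 - 53 Z$ ($p{\left(Z \right)} = - 53 \left(12 + Z\right) = -636 - 53 Z$)
$p{\left(\frac{9 + 2}{-26 + 28} \right)} + z = \left(-636 - 53 \frac{9 + 2}{-26 + 28}\right) + \frac{9}{205} = \left(-636 - 53 \cdot \frac{11}{2}\right) + \frac{9}{205} = \left(-636 - 53 \cdot 11 \cdot \frac{1}{2}\right) + \frac{9}{205} = \left(-636 - \frac{583}{2}\right) + \frac{9}{205} = - \frac{1855}{2} + \frac{9}{205} = - \frac{380257}{410}$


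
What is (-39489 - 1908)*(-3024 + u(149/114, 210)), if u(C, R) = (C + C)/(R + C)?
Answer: 3015557758686/24089 ≈ 1.2518e+8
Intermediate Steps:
u(C, R) = 2*C/(C + R) (u(C, R) = (2*C)/(C + R) = 2*C/(C + R))
(-39489 - 1908)*(-3024 + u(149/114, 210)) = (-39489 - 1908)*(-3024 + 2*(149/114)/(149/114 + 210)) = -41397*(-3024 + 2*(149*(1/114))/(149*(1/114) + 210)) = -41397*(-3024 + 2*(149/114)/(149/114 + 210)) = -41397*(-3024 + 2*(149/114)/(24089/114)) = -41397*(-3024 + 2*(149/114)*(114/24089)) = -41397*(-3024 + 298/24089) = -41397*(-72844838/24089) = 3015557758686/24089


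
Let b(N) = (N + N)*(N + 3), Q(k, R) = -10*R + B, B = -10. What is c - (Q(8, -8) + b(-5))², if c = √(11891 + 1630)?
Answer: -8100 + √13521 ≈ -7983.7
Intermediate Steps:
Q(k, R) = -10 - 10*R (Q(k, R) = -10*R - 10 = -10 - 10*R)
c = √13521 ≈ 116.28
b(N) = 2*N*(3 + N) (b(N) = (2*N)*(3 + N) = 2*N*(3 + N))
c - (Q(8, -8) + b(-5))² = √13521 - ((-10 - 10*(-8)) + 2*(-5)*(3 - 5))² = √13521 - ((-10 + 80) + 2*(-5)*(-2))² = √13521 - (70 + 20)² = √13521 - 1*90² = √13521 - 1*8100 = √13521 - 8100 = -8100 + √13521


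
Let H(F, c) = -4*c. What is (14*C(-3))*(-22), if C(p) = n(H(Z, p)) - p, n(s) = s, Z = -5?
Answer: -4620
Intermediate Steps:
C(p) = -5*p (C(p) = -4*p - p = -5*p)
(14*C(-3))*(-22) = (14*(-5*(-3)))*(-22) = (14*15)*(-22) = 210*(-22) = -4620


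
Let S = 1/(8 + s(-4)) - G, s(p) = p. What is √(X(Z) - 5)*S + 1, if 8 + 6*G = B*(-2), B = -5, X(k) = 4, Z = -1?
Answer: 1 - I/12 ≈ 1.0 - 0.083333*I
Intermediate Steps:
G = ⅓ (G = -4/3 + (-5*(-2))/6 = -4/3 + (⅙)*10 = -4/3 + 5/3 = ⅓ ≈ 0.33333)
S = -1/12 (S = 1/(8 - 4) - 1*⅓ = 1/4 - ⅓ = ¼ - ⅓ = -1/12 ≈ -0.083333)
√(X(Z) - 5)*S + 1 = √(4 - 5)*(-1/12) + 1 = √(-1)*(-1/12) + 1 = I*(-1/12) + 1 = -I/12 + 1 = 1 - I/12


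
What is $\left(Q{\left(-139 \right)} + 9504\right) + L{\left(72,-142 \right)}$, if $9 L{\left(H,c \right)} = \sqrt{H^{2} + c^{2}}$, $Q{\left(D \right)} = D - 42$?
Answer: $9323 + \frac{2 \sqrt{6337}}{9} \approx 9340.7$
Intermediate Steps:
$Q{\left(D \right)} = -42 + D$ ($Q{\left(D \right)} = D - 42 = -42 + D$)
$L{\left(H,c \right)} = \frac{\sqrt{H^{2} + c^{2}}}{9}$
$\left(Q{\left(-139 \right)} + 9504\right) + L{\left(72,-142 \right)} = \left(\left(-42 - 139\right) + 9504\right) + \frac{\sqrt{72^{2} + \left(-142\right)^{2}}}{9} = \left(-181 + 9504\right) + \frac{\sqrt{5184 + 20164}}{9} = 9323 + \frac{\sqrt{25348}}{9} = 9323 + \frac{2 \sqrt{6337}}{9}$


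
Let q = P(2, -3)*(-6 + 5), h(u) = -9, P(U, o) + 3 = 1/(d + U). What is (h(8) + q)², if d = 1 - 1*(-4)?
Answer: 1849/49 ≈ 37.735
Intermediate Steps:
d = 5 (d = 1 + 4 = 5)
P(U, o) = -3 + 1/(5 + U)
q = 20/7 (q = ((-14 - 3*2)/(5 + 2))*(-6 + 5) = ((-14 - 6)/7)*(-1) = ((⅐)*(-20))*(-1) = -20/7*(-1) = 20/7 ≈ 2.8571)
(h(8) + q)² = (-9 + 20/7)² = (-43/7)² = 1849/49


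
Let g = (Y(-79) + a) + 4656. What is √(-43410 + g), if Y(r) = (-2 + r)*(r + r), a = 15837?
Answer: I*√10119 ≈ 100.59*I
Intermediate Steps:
Y(r) = 2*r*(-2 + r) (Y(r) = (-2 + r)*(2*r) = 2*r*(-2 + r))
g = 33291 (g = (2*(-79)*(-2 - 79) + 15837) + 4656 = (2*(-79)*(-81) + 15837) + 4656 = (12798 + 15837) + 4656 = 28635 + 4656 = 33291)
√(-43410 + g) = √(-43410 + 33291) = √(-10119) = I*√10119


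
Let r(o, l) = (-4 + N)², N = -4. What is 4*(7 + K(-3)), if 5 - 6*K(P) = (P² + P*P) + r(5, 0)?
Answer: -70/3 ≈ -23.333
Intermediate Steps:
r(o, l) = 64 (r(o, l) = (-4 - 4)² = (-8)² = 64)
K(P) = -59/6 - P²/3 (K(P) = ⅚ - ((P² + P*P) + 64)/6 = ⅚ - ((P² + P²) + 64)/6 = ⅚ - (2*P² + 64)/6 = ⅚ - (64 + 2*P²)/6 = ⅚ + (-32/3 - P²/3) = -59/6 - P²/3)
4*(7 + K(-3)) = 4*(7 + (-59/6 - ⅓*(-3)²)) = 4*(7 + (-59/6 - ⅓*9)) = 4*(7 + (-59/6 - 3)) = 4*(7 - 77/6) = 4*(-35/6) = -70/3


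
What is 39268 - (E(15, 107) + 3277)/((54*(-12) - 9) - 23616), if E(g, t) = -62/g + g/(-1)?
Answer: 14297331328/364095 ≈ 39268.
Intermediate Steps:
E(g, t) = -g - 62/g (E(g, t) = -62/g + g*(-1) = -62/g - g = -g - 62/g)
39268 - (E(15, 107) + 3277)/((54*(-12) - 9) - 23616) = 39268 - ((-1*15 - 62/15) + 3277)/((54*(-12) - 9) - 23616) = 39268 - ((-15 - 62*1/15) + 3277)/((-648 - 9) - 23616) = 39268 - ((-15 - 62/15) + 3277)/(-657 - 23616) = 39268 - (-287/15 + 3277)/(-24273) = 39268 - 48868*(-1)/(15*24273) = 39268 - 1*(-48868/364095) = 39268 + 48868/364095 = 14297331328/364095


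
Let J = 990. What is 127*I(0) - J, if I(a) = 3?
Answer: -609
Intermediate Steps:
127*I(0) - J = 127*3 - 1*990 = 381 - 990 = -609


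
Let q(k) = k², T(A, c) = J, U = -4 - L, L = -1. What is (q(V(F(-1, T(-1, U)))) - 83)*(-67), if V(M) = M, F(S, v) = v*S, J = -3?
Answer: 4958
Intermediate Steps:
U = -3 (U = -4 - 1*(-1) = -4 + 1 = -3)
T(A, c) = -3
F(S, v) = S*v
(q(V(F(-1, T(-1, U)))) - 83)*(-67) = ((-1*(-3))² - 83)*(-67) = (3² - 83)*(-67) = (9 - 83)*(-67) = -74*(-67) = 4958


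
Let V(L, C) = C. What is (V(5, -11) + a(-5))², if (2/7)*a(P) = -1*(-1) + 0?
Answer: 225/4 ≈ 56.250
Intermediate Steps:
a(P) = 7/2 (a(P) = 7*(-1*(-1) + 0)/2 = 7*(1 + 0)/2 = (7/2)*1 = 7/2)
(V(5, -11) + a(-5))² = (-11 + 7/2)² = (-15/2)² = 225/4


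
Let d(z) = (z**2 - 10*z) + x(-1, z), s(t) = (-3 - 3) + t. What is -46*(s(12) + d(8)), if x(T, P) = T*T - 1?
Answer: 460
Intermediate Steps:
s(t) = -6 + t
x(T, P) = -1 + T**2 (x(T, P) = T**2 - 1 = -1 + T**2)
d(z) = z**2 - 10*z (d(z) = (z**2 - 10*z) + (-1 + (-1)**2) = (z**2 - 10*z) + (-1 + 1) = (z**2 - 10*z) + 0 = z**2 - 10*z)
-46*(s(12) + d(8)) = -46*((-6 + 12) + 8*(-10 + 8)) = -46*(6 + 8*(-2)) = -46*(6 - 16) = -46*(-10) = 460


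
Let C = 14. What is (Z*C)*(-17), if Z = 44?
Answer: -10472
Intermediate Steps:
(Z*C)*(-17) = (44*14)*(-17) = 616*(-17) = -10472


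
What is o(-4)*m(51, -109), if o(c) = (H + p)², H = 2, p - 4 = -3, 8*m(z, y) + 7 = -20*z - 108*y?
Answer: 96705/8 ≈ 12088.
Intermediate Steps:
m(z, y) = -7/8 - 27*y/2 - 5*z/2 (m(z, y) = -7/8 + (-20*z - 108*y)/8 = -7/8 + (-108*y - 20*z)/8 = -7/8 + (-27*y/2 - 5*z/2) = -7/8 - 27*y/2 - 5*z/2)
p = 1 (p = 4 - 3 = 1)
o(c) = 9 (o(c) = (2 + 1)² = 3² = 9)
o(-4)*m(51, -109) = 9*(-7/8 - 27/2*(-109) - 5/2*51) = 9*(-7/8 + 2943/2 - 255/2) = 9*(10745/8) = 96705/8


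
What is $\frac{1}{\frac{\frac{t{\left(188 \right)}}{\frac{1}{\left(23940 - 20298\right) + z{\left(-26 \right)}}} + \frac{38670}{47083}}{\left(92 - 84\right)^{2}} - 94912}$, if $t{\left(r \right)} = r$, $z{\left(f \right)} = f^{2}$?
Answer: $- \frac{1506656}{123889101901} \approx -1.2161 \cdot 10^{-5}$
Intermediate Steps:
$\frac{1}{\frac{\frac{t{\left(188 \right)}}{\frac{1}{\left(23940 - 20298\right) + z{\left(-26 \right)}}} + \frac{38670}{47083}}{\left(92 - 84\right)^{2}} - 94912} = \frac{1}{\frac{\frac{188}{\frac{1}{\left(23940 - 20298\right) + \left(-26\right)^{2}}} + \frac{38670}{47083}}{\left(92 - 84\right)^{2}} - 94912} = \frac{1}{\frac{\frac{188}{\frac{1}{\left(23940 - 20298\right) + 676}} + 38670 \cdot \frac{1}{47083}}{8^{2}} - 94912} = \frac{1}{\frac{\frac{188}{\frac{1}{3642 + 676}} + \frac{38670}{47083}}{64} - 94912} = \frac{1}{\left(\frac{188}{\frac{1}{4318}} + \frac{38670}{47083}\right) \frac{1}{64} - 94912} = \frac{1}{\left(188 \frac{1}{\frac{1}{4318}} + \frac{38670}{47083}\right) \frac{1}{64} - 94912} = \frac{1}{\left(188 \cdot 4318 + \frac{38670}{47083}\right) \frac{1}{64} - 94912} = \frac{1}{\left(811784 + \frac{38670}{47083}\right) \frac{1}{64} - 94912} = \frac{1}{\frac{38221264742}{47083} \cdot \frac{1}{64} - 94912} = \frac{1}{\frac{19110632371}{1506656} - 94912} = \frac{1}{- \frac{123889101901}{1506656}} = - \frac{1506656}{123889101901}$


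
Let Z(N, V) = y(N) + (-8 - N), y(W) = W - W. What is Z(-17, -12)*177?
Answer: 1593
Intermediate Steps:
y(W) = 0
Z(N, V) = -8 - N (Z(N, V) = 0 + (-8 - N) = -8 - N)
Z(-17, -12)*177 = (-8 - 1*(-17))*177 = (-8 + 17)*177 = 9*177 = 1593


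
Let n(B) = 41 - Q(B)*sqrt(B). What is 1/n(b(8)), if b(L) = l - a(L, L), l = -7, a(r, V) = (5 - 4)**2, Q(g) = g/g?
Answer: 41/1689 + 2*I*sqrt(2)/1689 ≈ 0.024275 + 0.0016746*I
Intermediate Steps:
Q(g) = 1
a(r, V) = 1 (a(r, V) = 1**2 = 1)
b(L) = -8 (b(L) = -7 - 1*1 = -7 - 1 = -8)
n(B) = 41 - sqrt(B)
1/n(b(8)) = 1/(41 - sqrt(-8)) = 1/(41 - 2*I*sqrt(2))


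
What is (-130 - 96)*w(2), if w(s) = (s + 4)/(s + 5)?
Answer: -1356/7 ≈ -193.71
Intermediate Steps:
w(s) = (4 + s)/(5 + s)
(-130 - 96)*w(2) = (-130 - 96)*((4 + 2)/(5 + 2)) = -226*6/7 = -1356/7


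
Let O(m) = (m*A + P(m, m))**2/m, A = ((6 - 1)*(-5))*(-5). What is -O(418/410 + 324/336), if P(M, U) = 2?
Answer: -411761774205/13072276 ≈ -31499.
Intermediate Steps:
A = 125 (A = (5*(-5))*(-5) = -25*(-5) = 125)
O(m) = (2 + 125*m)**2/m (O(m) = (m*125 + 2)**2/m = (125*m + 2)**2/m = (2 + 125*m)**2/m)
-O(418/410 + 324/336) = -(2 + 125*(418/410 + 324/336))**2/(418/410 + 324/336) = -(2 + 125*(418*(1/410) + 324*(1/336)))**2/(418*(1/410) + 324*(1/336)) = -(2 + 125*(209/205 + 27/28))**2/(209/205 + 27/28) = -(2 + 125*(11387/5740))**2/11387/5740 = -5740*(2 + 284675/1148)**2/11387 = -5740*(286971/1148)**2/11387 = -5740*82352354841/(11387*1317904) = -1*411761774205/13072276 = -411761774205/13072276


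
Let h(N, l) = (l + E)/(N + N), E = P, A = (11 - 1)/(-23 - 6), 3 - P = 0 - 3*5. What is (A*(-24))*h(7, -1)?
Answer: 2040/203 ≈ 10.049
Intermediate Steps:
P = 18 (P = 3 - (0 - 3*5) = 3 - (0 - 15) = 3 - 1*(-15) = 3 + 15 = 18)
A = -10/29 (A = 10/(-29) = 10*(-1/29) = -10/29 ≈ -0.34483)
E = 18
h(N, l) = (18 + l)/(2*N) (h(N, l) = (l + 18)/(N + N) = (18 + l)/((2*N)) = (18 + l)*(1/(2*N)) = (18 + l)/(2*N))
(A*(-24))*h(7, -1) = (-10/29*(-24))*((1/2)*(18 - 1)/7) = 240*((1/2)*(1/7)*17)/29 = (240/29)*(17/14) = 2040/203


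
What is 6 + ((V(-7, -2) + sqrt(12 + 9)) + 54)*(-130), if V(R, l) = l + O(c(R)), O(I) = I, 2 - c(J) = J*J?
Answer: -644 - 130*sqrt(21) ≈ -1239.7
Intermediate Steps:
c(J) = 2 - J**2 (c(J) = 2 - J*J = 2 - J**2)
V(R, l) = 2 + l - R**2 (V(R, l) = l + (2 - R**2) = 2 + l - R**2)
6 + ((V(-7, -2) + sqrt(12 + 9)) + 54)*(-130) = 6 + (((2 - 2 - 1*(-7)**2) + sqrt(12 + 9)) + 54)*(-130) = 6 + (((2 - 2 - 1*49) + sqrt(21)) + 54)*(-130) = 6 + (((2 - 2 - 49) + sqrt(21)) + 54)*(-130) = 6 + ((-49 + sqrt(21)) + 54)*(-130) = 6 + (5 + sqrt(21))*(-130) = 6 + (-650 - 130*sqrt(21)) = -644 - 130*sqrt(21)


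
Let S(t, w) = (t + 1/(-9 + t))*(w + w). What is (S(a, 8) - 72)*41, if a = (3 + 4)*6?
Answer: 812456/33 ≈ 24620.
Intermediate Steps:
a = 42 (a = 7*6 = 42)
S(t, w) = 2*w*(t + 1/(-9 + t)) (S(t, w) = (t + 1/(-9 + t))*(2*w) = 2*w*(t + 1/(-9 + t)))
(S(a, 8) - 72)*41 = (2*8*(1 + 42² - 9*42)/(-9 + 42) - 72)*41 = (2*8*(1 + 1764 - 378)/33 - 72)*41 = (2*8*(1/33)*1387 - 72)*41 = (22192/33 - 72)*41 = (19816/33)*41 = 812456/33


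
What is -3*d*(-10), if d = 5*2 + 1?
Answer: 330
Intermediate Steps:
d = 11 (d = 10 + 1 = 11)
-3*d*(-10) = -3*11*(-10) = -33*(-10) = 330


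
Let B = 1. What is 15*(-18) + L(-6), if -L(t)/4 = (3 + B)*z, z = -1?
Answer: -254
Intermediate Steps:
L(t) = 16 (L(t) = -4*(3 + 1)*(-1) = -16*(-1) = -4*(-4) = 16)
15*(-18) + L(-6) = 15*(-18) + 16 = -270 + 16 = -254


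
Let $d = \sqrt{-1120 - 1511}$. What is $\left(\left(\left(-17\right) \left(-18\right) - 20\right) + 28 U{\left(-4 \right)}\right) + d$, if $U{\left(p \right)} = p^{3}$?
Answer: $-1506 + i \sqrt{2631} \approx -1506.0 + 51.293 i$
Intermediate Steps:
$d = i \sqrt{2631}$ ($d = \sqrt{-2631} = i \sqrt{2631} \approx 51.293 i$)
$\left(\left(\left(-17\right) \left(-18\right) - 20\right) + 28 U{\left(-4 \right)}\right) + d = \left(\left(\left(-17\right) \left(-18\right) - 20\right) + 28 \left(-4\right)^{3}\right) + i \sqrt{2631} = \left(\left(306 - 20\right) + 28 \left(-64\right)\right) + i \sqrt{2631} = \left(286 - 1792\right) + i \sqrt{2631} = -1506 + i \sqrt{2631}$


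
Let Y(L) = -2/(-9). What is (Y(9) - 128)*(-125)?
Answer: 143750/9 ≈ 15972.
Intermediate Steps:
Y(L) = 2/9 (Y(L) = -2*(-1/9) = 2/9)
(Y(9) - 128)*(-125) = (2/9 - 128)*(-125) = -1150/9*(-125) = 143750/9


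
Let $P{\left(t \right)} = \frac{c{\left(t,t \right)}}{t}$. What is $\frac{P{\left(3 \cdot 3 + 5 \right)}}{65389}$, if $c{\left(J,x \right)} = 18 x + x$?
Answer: $\frac{19}{65389} \approx 0.00029057$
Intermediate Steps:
$c{\left(J,x \right)} = 19 x$
$P{\left(t \right)} = 19$ ($P{\left(t \right)} = \frac{19 t}{t} = 19$)
$\frac{P{\left(3 \cdot 3 + 5 \right)}}{65389} = \frac{19}{65389}$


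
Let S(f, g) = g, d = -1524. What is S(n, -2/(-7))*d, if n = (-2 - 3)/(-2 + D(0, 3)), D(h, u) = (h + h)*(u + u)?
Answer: -3048/7 ≈ -435.43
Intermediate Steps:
D(h, u) = 4*h*u (D(h, u) = (2*h)*(2*u) = 4*h*u)
n = 5/2 (n = (-2 - 3)/(-2 + 4*0*3) = -5/(-2 + 0) = -5/(-2) = -5*(-1/2) = 5/2 ≈ 2.5000)
S(n, -2/(-7))*d = -2/(-7)*(-1524) = -2*(-1/7)*(-1524) = (2/7)*(-1524) = -3048/7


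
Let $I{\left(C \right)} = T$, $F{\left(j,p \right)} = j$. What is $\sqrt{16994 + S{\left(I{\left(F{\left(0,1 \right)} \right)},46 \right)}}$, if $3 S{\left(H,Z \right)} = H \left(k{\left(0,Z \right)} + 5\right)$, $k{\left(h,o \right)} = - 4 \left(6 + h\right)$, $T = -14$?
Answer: $\frac{4 \sqrt{9609}}{3} \approx 130.7$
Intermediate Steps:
$k{\left(h,o \right)} = -24 - 4 h$
$I{\left(C \right)} = -14$
$S{\left(H,Z \right)} = - \frac{19 H}{3}$ ($S{\left(H,Z \right)} = \frac{H \left(\left(-24 - 0\right) + 5\right)}{3} = \frac{H \left(\left(-24 + 0\right) + 5\right)}{3} = \frac{H \left(-24 + 5\right)}{3} = \frac{H \left(-19\right)}{3} = \frac{\left(-19\right) H}{3} = - \frac{19 H}{3}$)
$\sqrt{16994 + S{\left(I{\left(F{\left(0,1 \right)} \right)},46 \right)}} = \sqrt{16994 - - \frac{266}{3}} = \sqrt{16994 + \frac{266}{3}} = \sqrt{\frac{51248}{3}} = \frac{4 \sqrt{9609}}{3}$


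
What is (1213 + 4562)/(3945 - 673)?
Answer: 5775/3272 ≈ 1.7650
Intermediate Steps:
(1213 + 4562)/(3945 - 673) = 5775/3272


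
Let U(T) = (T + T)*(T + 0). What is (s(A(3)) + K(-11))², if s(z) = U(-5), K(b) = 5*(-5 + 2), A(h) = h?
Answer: 1225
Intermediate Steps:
K(b) = -15 (K(b) = 5*(-3) = -15)
U(T) = 2*T² (U(T) = (2*T)*T = 2*T²)
s(z) = 50 (s(z) = 2*(-5)² = 2*25 = 50)
(s(A(3)) + K(-11))² = (50 - 15)² = 35² = 1225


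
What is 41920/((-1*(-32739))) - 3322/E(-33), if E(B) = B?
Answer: 3337646/32739 ≈ 101.95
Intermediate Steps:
41920/((-1*(-32739))) - 3322/E(-33) = 41920/((-1*(-32739))) - 3322/(-33) = 41920/32739 - 3322*(-1/33) = 41920*(1/32739) + 302/3 = 41920/32739 + 302/3 = 3337646/32739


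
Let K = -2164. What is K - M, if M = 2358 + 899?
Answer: -5421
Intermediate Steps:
M = 3257
K - M = -2164 - 1*3257 = -2164 - 3257 = -5421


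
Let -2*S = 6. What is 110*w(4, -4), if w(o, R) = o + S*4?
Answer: -880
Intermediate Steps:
S = -3 (S = -½*6 = -3)
w(o, R) = -12 + o (w(o, R) = o - 3*4 = o - 12 = -12 + o)
110*w(4, -4) = 110*(-12 + 4) = 110*(-8) = -880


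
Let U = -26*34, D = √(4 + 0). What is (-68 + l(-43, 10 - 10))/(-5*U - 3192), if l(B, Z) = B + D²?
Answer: -107/1228 ≈ -0.087134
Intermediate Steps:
D = 2 (D = √4 = 2)
l(B, Z) = 4 + B (l(B, Z) = B + 2² = B + 4 = 4 + B)
U = -884
(-68 + l(-43, 10 - 10))/(-5*U - 3192) = (-68 + (4 - 43))/(-5*(-884) - 3192) = (-68 - 39)/(4420 - 3192) = -107/1228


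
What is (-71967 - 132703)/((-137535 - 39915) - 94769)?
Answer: 204670/272219 ≈ 0.75186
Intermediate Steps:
(-71967 - 132703)/((-137535 - 39915) - 94769) = -204670/(-177450 - 94769) = -204670/(-272219) = -204670*(-1/272219) = 204670/272219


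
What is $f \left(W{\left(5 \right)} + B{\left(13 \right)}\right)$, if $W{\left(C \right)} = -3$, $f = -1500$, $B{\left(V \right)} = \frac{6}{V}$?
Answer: $\frac{49500}{13} \approx 3807.7$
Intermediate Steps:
$f \left(W{\left(5 \right)} + B{\left(13 \right)}\right) = - 1500 \left(-3 + \frac{6}{13}\right) = \left(-1500\right) \left(- \frac{33}{13}\right) = \frac{49500}{13}$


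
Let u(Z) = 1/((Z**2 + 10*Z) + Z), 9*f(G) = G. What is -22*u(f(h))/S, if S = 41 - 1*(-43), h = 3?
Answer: -33/476 ≈ -0.069328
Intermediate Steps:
f(G) = G/9
S = 84 (S = 41 + 43 = 84)
u(Z) = 1/(Z**2 + 11*Z)
-22*u(f(h))/S = -22*1/((((1/9)*3))*(11 + (1/9)*3))/84 = -22*1/((1/3)*(11 + 1/3))/84 = -22*3/(34/3)/84 = -22*3*(3/34)/84 = -99/(17*84) = -22*3/952 = -33/476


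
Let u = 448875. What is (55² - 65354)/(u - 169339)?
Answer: -62329/279536 ≈ -0.22297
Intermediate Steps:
(55² - 65354)/(u - 169339) = (55² - 65354)/(448875 - 169339) = (3025 - 65354)/279536 = -62329*1/279536 = -62329/279536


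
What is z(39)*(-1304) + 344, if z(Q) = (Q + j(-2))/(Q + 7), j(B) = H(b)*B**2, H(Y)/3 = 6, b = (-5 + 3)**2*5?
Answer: -64460/23 ≈ -2802.6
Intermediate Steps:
b = 20 (b = (-2)**2*5 = 4*5 = 20)
H(Y) = 18 (H(Y) = 3*6 = 18)
j(B) = 18*B**2
z(Q) = (72 + Q)/(7 + Q) (z(Q) = (Q + 18*(-2)**2)/(Q + 7) = (Q + 18*4)/(7 + Q) = (Q + 72)/(7 + Q) = (72 + Q)/(7 + Q))
z(39)*(-1304) + 344 = ((72 + 39)/(7 + 39))*(-1304) + 344 = (111/46)*(-1304) + 344 = -72372/23 + 344 = -64460/23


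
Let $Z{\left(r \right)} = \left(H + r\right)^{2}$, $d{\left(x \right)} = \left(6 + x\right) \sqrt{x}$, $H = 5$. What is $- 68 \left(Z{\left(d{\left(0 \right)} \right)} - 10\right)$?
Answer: $-1020$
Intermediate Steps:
$d{\left(x \right)} = \sqrt{x} \left(6 + x\right)$
$Z{\left(r \right)} = \left(5 + r\right)^{2}$
$- 68 \left(Z{\left(d{\left(0 \right)} \right)} - 10\right) = - 68 \left(\left(5 + \sqrt{0} \left(6 + 0\right)\right)^{2} - 10\right) = - 68 \left(\left(5 + 0 \cdot 6\right)^{2} - 10\right) = - 68 \left(\left(5 + 0\right)^{2} - 10\right) = - 68 \left(5^{2} - 10\right) = - 68 \left(25 - 10\right) = \left(-68\right) 15 = -1020$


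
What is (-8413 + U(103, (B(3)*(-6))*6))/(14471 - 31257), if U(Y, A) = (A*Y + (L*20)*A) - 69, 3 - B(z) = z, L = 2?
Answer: 4241/8393 ≈ 0.50530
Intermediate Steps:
B(z) = 3 - z
U(Y, A) = -69 + 40*A + A*Y (U(Y, A) = (A*Y + (2*20)*A) - 69 = (A*Y + 40*A) - 69 = (40*A + A*Y) - 69 = -69 + 40*A + A*Y)
(-8413 + U(103, (B(3)*(-6))*6))/(14471 - 31257) = (-8413 + (-69 + 40*(((3 - 1*3)*(-6))*6) + (((3 - 1*3)*(-6))*6)*103))/(14471 - 31257) = (-8413 + (-69 + 40*(((3 - 3)*(-6))*6) + (((3 - 3)*(-6))*6)*103))/(-16786) = (-8413 + (-69 + 40*((0*(-6))*6) + ((0*(-6))*6)*103))*(-1/16786) = (-8413 + (-69 + 40*(0*6) + (0*6)*103))*(-1/16786) = (-8413 + (-69 + 40*0 + 0*103))*(-1/16786) = (-8413 + (-69 + 0 + 0))*(-1/16786) = (-8413 - 69)*(-1/16786) = -8482*(-1/16786) = 4241/8393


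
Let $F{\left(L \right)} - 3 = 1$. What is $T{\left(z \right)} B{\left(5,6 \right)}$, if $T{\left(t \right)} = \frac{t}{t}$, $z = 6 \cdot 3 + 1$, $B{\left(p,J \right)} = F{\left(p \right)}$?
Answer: $4$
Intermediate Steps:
$F{\left(L \right)} = 4$ ($F{\left(L \right)} = 3 + 1 = 4$)
$B{\left(p,J \right)} = 4$
$z = 19$ ($z = 18 + 1 = 19$)
$T{\left(t \right)} = 1$
$T{\left(z \right)} B{\left(5,6 \right)} = 1 \cdot 4 = 4$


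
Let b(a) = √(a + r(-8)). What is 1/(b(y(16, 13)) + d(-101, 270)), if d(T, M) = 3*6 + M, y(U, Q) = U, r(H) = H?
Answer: 36/10367 - √2/41468 ≈ 0.0034385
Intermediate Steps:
d(T, M) = 18 + M
b(a) = √(-8 + a) (b(a) = √(a - 8) = √(-8 + a))
1/(b(y(16, 13)) + d(-101, 270)) = 1/(√(-8 + 16) + (18 + 270)) = 1/(√8 + 288) = 1/(2*√2 + 288) = 1/(288 + 2*√2)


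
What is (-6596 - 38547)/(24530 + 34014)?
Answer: -45143/58544 ≈ -0.77110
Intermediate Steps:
(-6596 - 38547)/(24530 + 34014) = -45143/58544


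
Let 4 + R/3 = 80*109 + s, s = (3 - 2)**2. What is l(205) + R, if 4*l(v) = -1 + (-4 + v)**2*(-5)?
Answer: -48701/2 ≈ -24351.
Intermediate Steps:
l(v) = -1/4 - 5*(-4 + v)**2/4 (l(v) = (-1 + (-4 + v)**2*(-5))/4 = (-1 - 5*(-4 + v)**2)/4 = -1/4 - 5*(-4 + v)**2/4)
s = 1 (s = 1**2 = 1)
R = 26151 (R = -12 + 3*(80*109 + 1) = -12 + 3*(8720 + 1) = -12 + 3*8721 = -12 + 26163 = 26151)
l(205) + R = (-1/4 - 5*(-4 + 205)**2/4) + 26151 = (-1/4 - 5/4*201**2) + 26151 = (-1/4 - 5/4*40401) + 26151 = (-1/4 - 202005/4) + 26151 = -101003/2 + 26151 = -48701/2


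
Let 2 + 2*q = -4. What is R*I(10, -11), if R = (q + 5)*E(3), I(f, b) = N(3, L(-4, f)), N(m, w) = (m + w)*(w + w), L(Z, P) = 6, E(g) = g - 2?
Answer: 216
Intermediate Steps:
q = -3 (q = -1 + (½)*(-4) = -1 - 2 = -3)
E(g) = -2 + g
N(m, w) = 2*w*(m + w) (N(m, w) = (m + w)*(2*w) = 2*w*(m + w))
I(f, b) = 108 (I(f, b) = 2*6*(3 + 6) = 2*6*9 = 108)
R = 2 (R = (-3 + 5)*(-2 + 3) = 2*1 = 2)
R*I(10, -11) = 2*108 = 216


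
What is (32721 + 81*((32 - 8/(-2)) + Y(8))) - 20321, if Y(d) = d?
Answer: 15964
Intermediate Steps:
(32721 + 81*((32 - 8/(-2)) + Y(8))) - 20321 = (32721 + 81*((32 - 8/(-2)) + 8)) - 20321 = (32721 + 81*((32 - 8*(-1)/2) + 8)) - 20321 = (32721 + 81*((32 - 1*(-4)) + 8)) - 20321 = (32721 + 81*((32 + 4) + 8)) - 20321 = (32721 + 81*(36 + 8)) - 20321 = (32721 + 81*44) - 20321 = (32721 + 3564) - 20321 = 36285 - 20321 = 15964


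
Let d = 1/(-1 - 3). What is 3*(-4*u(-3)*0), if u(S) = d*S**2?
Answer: 0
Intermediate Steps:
d = -1/4 (d = 1/(-4) = -1/4 ≈ -0.25000)
u(S) = -S**2/4
3*(-4*u(-3)*0) = 3*(-(-1)*(-3)**2*0) = 3*(-(-1)*9*0) = 3*(-4*(-9/4)*0) = 3*(9*0) = 3*0 = 0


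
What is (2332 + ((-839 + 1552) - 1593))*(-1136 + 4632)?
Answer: 5076192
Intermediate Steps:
(2332 + ((-839 + 1552) - 1593))*(-1136 + 4632) = (2332 + (713 - 1593))*3496 = (2332 - 880)*3496 = 1452*3496 = 5076192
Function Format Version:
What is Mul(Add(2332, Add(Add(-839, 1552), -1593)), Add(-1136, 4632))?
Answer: 5076192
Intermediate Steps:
Mul(Add(2332, Add(Add(-839, 1552), -1593)), Add(-1136, 4632)) = Mul(Add(2332, Add(713, -1593)), 3496) = Mul(Add(2332, -880), 3496) = Mul(1452, 3496) = 5076192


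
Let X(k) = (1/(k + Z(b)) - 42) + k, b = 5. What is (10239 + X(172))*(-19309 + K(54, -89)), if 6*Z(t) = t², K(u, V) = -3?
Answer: -211660273168/1057 ≈ -2.0025e+8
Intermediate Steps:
Z(t) = t²/6
X(k) = -42 + k + 1/(25/6 + k) (X(k) = (1/(k + (⅙)*5²) - 42) + k = (1/(k + (⅙)*25) - 42) + k = (1/(k + 25/6) - 42) + k = (1/(25/6 + k) - 42) + k = (-42 + 1/(25/6 + k)) + k = -42 + k + 1/(25/6 + k))
(10239 + X(172))*(-19309 + K(54, -89)) = (10239 + (-1044 - 227*172 + 6*172²)/(25 + 6*172))*(-19309 - 3) = (10239 + (-1044 - 39044 + 6*29584)/(25 + 1032))*(-19312) = (10239 + (-1044 - 39044 + 177504)/1057)*(-19312) = (10239 + (1/1057)*137416)*(-19312) = (10239 + 137416/1057)*(-19312) = (10960039/1057)*(-19312) = -211660273168/1057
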